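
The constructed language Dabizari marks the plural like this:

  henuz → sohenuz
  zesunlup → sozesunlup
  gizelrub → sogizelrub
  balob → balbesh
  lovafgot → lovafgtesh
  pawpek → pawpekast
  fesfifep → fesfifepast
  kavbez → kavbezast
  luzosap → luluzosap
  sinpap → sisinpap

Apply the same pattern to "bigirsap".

bibigirsap

gizelrub and balob both end in -b yet inflect differently (sogizelrub, balbesh), so the final letter is not what conditions the rule; the last vowel is.
"bigirsap" has last vowel 'a'. The stems whose last vowel is 'a' (luzosap → luluzosap, sinpap → sisinpap) repeat the first consonant+vowel as a prefix.
The other patterns: stems whose last vowel is 'u' add the prefix so-; stems whose last vowel is 'o' delete the last vowel and add -esh; stems whose last vowel is 'e' add -ast.
So bigirsap → bibigirsap.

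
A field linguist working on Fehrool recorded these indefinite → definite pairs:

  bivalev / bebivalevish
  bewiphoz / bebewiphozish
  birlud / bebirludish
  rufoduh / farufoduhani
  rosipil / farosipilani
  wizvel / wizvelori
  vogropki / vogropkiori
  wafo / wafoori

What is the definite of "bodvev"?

rosipil and wizvel both end in -l yet inflect differently (farosipilani, wizvelori), so the final letter is not what conditions the rule; the first letter is.
"bodvev" begins with b-. The stems beginning with b- (bivalev → bebivalevish, bewiphoz → bebewiphozish, birlud → bebirludish) add be- … -ish around the stem.
So bodvev → bebodvevish.

bebodvevish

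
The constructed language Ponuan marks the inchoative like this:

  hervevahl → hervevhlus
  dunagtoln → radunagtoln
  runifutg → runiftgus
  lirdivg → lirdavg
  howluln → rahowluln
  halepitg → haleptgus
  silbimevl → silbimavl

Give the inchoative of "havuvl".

lirdivg and halepitg both end in -g yet inflect differently (lirdavg, haleptgus), so the final letter is not what conditions the rule; the second-to-last letter is.
"havuvl" has second-to-last letter 'v'. The stems whose second-to-last letter is 'v' (silbimevl → silbimavl, lirdivg → lirdavg) change the last vowel to 'a'.
So havuvl → havavl.

havavl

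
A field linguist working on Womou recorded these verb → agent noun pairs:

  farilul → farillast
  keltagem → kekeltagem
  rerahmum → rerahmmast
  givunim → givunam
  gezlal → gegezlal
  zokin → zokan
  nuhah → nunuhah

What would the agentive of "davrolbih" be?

givunim and rerahmum both end in -m yet inflect differently (givunam, rerahmmast), so the final letter is not what conditions the rule; the last vowel is.
"davrolbih" has last vowel 'i'. The stems whose last vowel is 'i' (zokin → zokan, givunim → givunam) change the last vowel to 'a'.
So davrolbih → davrolbah.

davrolbah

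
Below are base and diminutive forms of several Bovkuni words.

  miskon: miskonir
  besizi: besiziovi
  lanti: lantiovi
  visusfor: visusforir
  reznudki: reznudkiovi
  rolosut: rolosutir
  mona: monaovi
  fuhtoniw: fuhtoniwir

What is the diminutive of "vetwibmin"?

vetwibminir

fuhtoniw and reznudki both have last vowel 'i' yet inflect differently (fuhtoniwir, reznudkiovi), so the last vowel is not what conditions the rule; whether the stem ends in a vowel or a consonant is.
"vetwibmin" ends in a consonant. The stems ending in a consonant (miskon → miskonir, rolosut → rolosutir, visusfor → visusforir) add -ir.
The other pattern: stems ending in a vowel add -ovi.
So vetwibmin → vetwibminir.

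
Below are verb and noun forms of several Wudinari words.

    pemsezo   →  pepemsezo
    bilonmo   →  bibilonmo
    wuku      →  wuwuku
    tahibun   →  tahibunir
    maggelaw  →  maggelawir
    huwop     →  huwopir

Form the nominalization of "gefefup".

gefefupir

wuku and tahibun both have last vowel 'u' yet inflect differently (wuwuku, tahibunir), so the last vowel is not what conditions the rule; whether the stem ends in a vowel or a consonant is.
"gefefup" ends in a consonant. The stems ending in a consonant (tahibun → tahibunir, maggelaw → maggelawir, huwop → huwopir) add -ir.
The other pattern: stems ending in a vowel repeat the first consonant+vowel as a prefix.
So gefefup → gefefupir.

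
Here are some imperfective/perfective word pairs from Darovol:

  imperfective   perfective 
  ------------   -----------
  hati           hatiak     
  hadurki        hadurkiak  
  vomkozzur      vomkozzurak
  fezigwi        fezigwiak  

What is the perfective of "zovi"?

zoviak

Every pair shown (hati → hatiak, hadurki → hadurkiak, vomkozzur → vomkozzurak, …) follows the same rule: add -ak.
So zovi → zoviak.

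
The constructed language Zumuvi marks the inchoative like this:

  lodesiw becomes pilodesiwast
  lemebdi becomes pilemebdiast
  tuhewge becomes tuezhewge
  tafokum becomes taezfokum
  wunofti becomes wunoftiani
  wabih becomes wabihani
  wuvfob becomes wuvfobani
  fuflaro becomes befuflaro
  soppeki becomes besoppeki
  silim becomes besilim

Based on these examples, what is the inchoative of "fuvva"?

lemebdi and wunofti both end in -i yet inflect differently (pilemebdiast, wunoftiani), so the final letter is not what conditions the rule; the first letter is.
"fuvva" begins with f-. The one such stem in the data (fuflaro → befuflaro) adds the prefix be-, so the same rule applies.
So fuvva → befuvva.

befuvva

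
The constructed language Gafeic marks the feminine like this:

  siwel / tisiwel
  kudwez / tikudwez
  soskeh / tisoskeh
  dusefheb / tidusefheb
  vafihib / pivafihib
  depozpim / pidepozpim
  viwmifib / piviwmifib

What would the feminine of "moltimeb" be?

dusefheb and vafihib both end in -b yet inflect differently (tidusefheb, pivafihib), so the final letter is not what conditions the rule; the last vowel is.
"moltimeb" has last vowel 'e'. The stems whose last vowel is 'e' (siwel → tisiwel, kudwez → tikudwez, soskeh → tisoskeh) add the prefix ti-.
So moltimeb → timoltimeb.

timoltimeb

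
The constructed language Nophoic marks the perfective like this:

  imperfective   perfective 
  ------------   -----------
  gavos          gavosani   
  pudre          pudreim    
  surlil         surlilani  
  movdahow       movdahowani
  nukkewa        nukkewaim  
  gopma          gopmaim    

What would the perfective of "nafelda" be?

nafeldaim

gopma and gavos both begin with g- yet inflect differently (gopmaim, gavosani), so the first letter is not what conditions the rule; whether the stem ends in a vowel or a consonant is.
"nafelda" ends in a vowel. The stems ending in a vowel (nukkewa → nukkewaim, pudre → pudreim, gopma → gopmaim) add -im.
The other pattern: stems ending in a consonant add -ani.
So nafelda → nafeldaim.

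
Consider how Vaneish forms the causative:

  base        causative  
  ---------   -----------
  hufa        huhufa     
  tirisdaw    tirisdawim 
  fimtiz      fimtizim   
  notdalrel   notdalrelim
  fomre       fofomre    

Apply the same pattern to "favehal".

favehalim

"favehal" ends in a consonant. The stems ending in a consonant (tirisdaw → tirisdawim, fimtiz → fimtizim, notdalrel → notdalrelim) add -im.
The other pattern: stems ending in a vowel repeat the first consonant+vowel as a prefix.
So favehal → favehalim.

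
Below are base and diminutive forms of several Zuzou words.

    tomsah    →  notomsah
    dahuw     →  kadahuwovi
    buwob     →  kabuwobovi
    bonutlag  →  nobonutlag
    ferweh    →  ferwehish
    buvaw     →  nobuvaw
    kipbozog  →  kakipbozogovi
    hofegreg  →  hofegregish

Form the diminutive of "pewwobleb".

pewwoblebish

ferweh and tomsah both end in -h yet inflect differently (ferwehish, notomsah), so the final letter is not what conditions the rule; the last vowel is.
"pewwobleb" has last vowel 'e'. The stems whose last vowel is 'e' (ferweh → ferwehish, hofegreg → hofegregish) add -ish.
The other patterns: stems whose last vowel is 'a' add the prefix no-; stems whose last vowel is 'o' or 'u' add ka- … -ovi around the stem.
So pewwobleb → pewwoblebish.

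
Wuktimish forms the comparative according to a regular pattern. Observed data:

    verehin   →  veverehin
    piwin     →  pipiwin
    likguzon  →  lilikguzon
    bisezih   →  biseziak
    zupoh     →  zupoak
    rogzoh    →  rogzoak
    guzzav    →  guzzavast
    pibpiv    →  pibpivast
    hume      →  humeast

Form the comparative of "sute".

suteast

verehin and bisezih both have last vowel 'i' yet inflect differently (veverehin, biseziak), so the last vowel is not what conditions the rule; the final letter is.
"sute" ends in -e. The one such stem in the data (hume → humeast) adds -ast, so the same rule applies.
The other patterns: stems ending in -n repeat the first consonant+vowel as a prefix; stems ending in -h drop the final letter and add -ak.
So sute → suteast.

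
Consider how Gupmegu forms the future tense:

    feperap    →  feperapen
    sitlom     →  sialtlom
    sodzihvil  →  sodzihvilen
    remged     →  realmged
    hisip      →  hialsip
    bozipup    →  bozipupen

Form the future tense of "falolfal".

falolfalen

feperap and hisip both end in -p yet inflect differently (feperapen, hialsip), so the final letter is not what conditions the rule; the number of vowels is.
"falolfal" has 3 vowels. The stems with 3 vowels (sodzihvil → sodzihvilen, feperap → feperapen, bozipup → bozipupen) add -en.
The other pattern: stems with 2 vowels insert -al- after the first vowel.
So falolfal → falolfalen.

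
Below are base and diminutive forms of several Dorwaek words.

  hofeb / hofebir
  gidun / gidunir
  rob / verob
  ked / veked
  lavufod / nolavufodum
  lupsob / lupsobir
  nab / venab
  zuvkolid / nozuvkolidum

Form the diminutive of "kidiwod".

rob and lupsob both end in -b yet inflect differently (verob, lupsobir), so the final letter is not what conditions the rule; the number of vowels is.
"kidiwod" has 3 vowels. The stems with 3 vowels (lavufod → nolavufodum, zuvkolid → nozuvkolidum) add no- … -um around the stem.
So kidiwod → nokidiwodum.

nokidiwodum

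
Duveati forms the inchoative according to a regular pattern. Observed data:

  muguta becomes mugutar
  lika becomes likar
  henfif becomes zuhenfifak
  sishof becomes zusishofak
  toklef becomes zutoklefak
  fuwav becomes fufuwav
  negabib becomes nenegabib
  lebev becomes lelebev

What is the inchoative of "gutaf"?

muguta and fuwav both have last vowel 'a' yet inflect differently (mugutar, fufuwav), so the last vowel is not what conditions the rule; the final letter is.
"gutaf" ends in -f. The stems ending in -f (henfif → zuhenfifak, sishof → zusishofak, toklef → zutoklefak) add zu- … -ak around the stem.
The other patterns: stems ending in -a drop the final letter and add -ar; stems ending in -b or -v repeat the first consonant+vowel as a prefix.
So gutaf → zugutafak.

zugutafak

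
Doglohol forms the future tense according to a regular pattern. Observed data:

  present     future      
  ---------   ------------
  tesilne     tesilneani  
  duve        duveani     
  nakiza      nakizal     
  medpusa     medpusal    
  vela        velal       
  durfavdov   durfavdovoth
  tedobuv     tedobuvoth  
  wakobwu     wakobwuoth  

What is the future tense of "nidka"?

nidkal

duve and durfavdov both begin with d- yet inflect differently (duveani, durfavdovoth), so the first letter is not what conditions the rule; the final letter is.
"nidka" ends in -a. The stems ending in -a (nakiza → nakizal, medpusa → medpusal, vela → velal) drop the final letter and add -al.
So nidka → nidkal.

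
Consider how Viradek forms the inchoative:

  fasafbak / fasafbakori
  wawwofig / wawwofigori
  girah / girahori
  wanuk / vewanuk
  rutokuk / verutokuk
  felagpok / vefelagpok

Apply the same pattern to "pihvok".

vepihvok

"pihvok" has last vowel 'o'. The one such stem in the data (felagpok → vefelagpok) adds the prefix ve-, so the same rule applies.
The other pattern: stems whose last vowel is 'a' or 'i' add -ori.
So pihvok → vepihvok.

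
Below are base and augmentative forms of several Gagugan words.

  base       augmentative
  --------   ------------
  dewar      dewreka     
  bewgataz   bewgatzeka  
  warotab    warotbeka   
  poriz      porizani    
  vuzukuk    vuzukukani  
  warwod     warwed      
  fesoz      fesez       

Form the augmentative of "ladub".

ladubani

bewgataz and poriz both end in -z yet inflect differently (bewgatzeka, porizani), so the final letter is not what conditions the rule; the last vowel is.
"ladub" has last vowel 'u'. The one such stem in the data (vuzukuk → vuzukukani) adds -ani, so the same rule applies.
So ladub → ladubani.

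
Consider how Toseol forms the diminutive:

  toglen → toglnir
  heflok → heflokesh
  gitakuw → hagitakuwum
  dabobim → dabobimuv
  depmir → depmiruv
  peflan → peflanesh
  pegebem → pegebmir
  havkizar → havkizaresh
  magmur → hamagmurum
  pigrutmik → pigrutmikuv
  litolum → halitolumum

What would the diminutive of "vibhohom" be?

vibhohomesh

"vibhohom" has last vowel 'o'. The one such stem in the data (heflok → heflokesh) adds -esh, so the same rule applies.
The other patterns: stems whose last vowel is 'e' delete the last vowel and add -ir; stems whose last vowel is 'u' add ha- … -um around the stem; stems whose last vowel is 'i' add -uv.
So vibhohom → vibhohomesh.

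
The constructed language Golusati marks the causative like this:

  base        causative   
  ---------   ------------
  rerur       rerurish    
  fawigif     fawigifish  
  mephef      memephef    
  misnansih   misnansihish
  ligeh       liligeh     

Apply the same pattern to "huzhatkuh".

huzhatkuhish

"huzhatkuh" has last vowel 'u'. The one such stem in the data (rerur → rerurish) adds -ish, so the same rule applies.
So huzhatkuh → huzhatkuhish.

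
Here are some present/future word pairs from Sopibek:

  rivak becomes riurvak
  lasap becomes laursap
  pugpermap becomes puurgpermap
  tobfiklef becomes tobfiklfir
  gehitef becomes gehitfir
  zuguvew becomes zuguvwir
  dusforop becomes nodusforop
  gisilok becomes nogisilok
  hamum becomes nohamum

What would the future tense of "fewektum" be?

nofewektum

lasap and dusforop both end in -p yet inflect differently (laursap, nodusforop), so the final letter is not what conditions the rule; the last vowel is.
"fewektum" has last vowel 'u'. The one such stem in the data (hamum → nohamum) adds the prefix no-, so the same rule applies.
The other patterns: stems whose last vowel is 'a' insert -ur- after the first vowel; stems whose last vowel is 'e' delete the last vowel and add -ir.
So fewektum → nofewektum.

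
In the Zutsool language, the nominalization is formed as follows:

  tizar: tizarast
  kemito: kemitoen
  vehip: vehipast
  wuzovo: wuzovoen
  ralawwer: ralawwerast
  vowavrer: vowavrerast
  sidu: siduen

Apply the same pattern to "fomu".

"fomu" ends in a vowel. The stems ending in a vowel (sidu → siduen, wuzovo → wuzovoen, kemito → kemitoen) add -en.
The other pattern: stems ending in a consonant add -ast.
So fomu → fomuen.

fomuen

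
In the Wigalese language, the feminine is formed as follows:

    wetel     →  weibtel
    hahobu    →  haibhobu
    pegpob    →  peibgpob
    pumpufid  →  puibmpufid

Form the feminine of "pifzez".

Every pair shown (wetel → weibtel, hahobu → haibhobu, pegpob → peibgpob, …) follows the same rule: insert -ib- after the first vowel.
So pifzez → piibfzez.

piibfzez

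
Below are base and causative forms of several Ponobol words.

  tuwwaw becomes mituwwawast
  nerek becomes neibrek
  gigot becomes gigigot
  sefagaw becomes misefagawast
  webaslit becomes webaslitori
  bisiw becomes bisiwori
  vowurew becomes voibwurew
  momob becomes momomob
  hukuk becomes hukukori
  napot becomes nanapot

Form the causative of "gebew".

tuwwaw and bisiw both end in -w yet inflect differently (mituwwawast, bisiwori), so the final letter is not what conditions the rule; the last vowel is.
"gebew" has last vowel 'e'. The stems whose last vowel is 'e' (nerek → neibrek, vowurew → voibwurew) insert -ib- after the first vowel.
So gebew → geibbew.

geibbew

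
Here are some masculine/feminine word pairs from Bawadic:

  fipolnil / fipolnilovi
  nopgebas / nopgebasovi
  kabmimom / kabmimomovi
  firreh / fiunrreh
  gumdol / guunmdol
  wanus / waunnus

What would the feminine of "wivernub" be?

fipolnil and gumdol both end in -l yet inflect differently (fipolnilovi, guunmdol), so the final letter is not what conditions the rule; the number of vowels is.
"wivernub" has 3 vowels. The stems with 3 vowels (fipolnil → fipolnilovi, nopgebas → nopgebasovi, kabmimom → kabmimomovi) add -ovi.
So wivernub → wivernubovi.

wivernubovi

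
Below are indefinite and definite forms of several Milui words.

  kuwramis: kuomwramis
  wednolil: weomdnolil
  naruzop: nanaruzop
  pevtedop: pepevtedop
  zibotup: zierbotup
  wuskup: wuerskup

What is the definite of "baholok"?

naruzop and zibotup both end in -p yet inflect differently (nanaruzop, zierbotup), so the final letter is not what conditions the rule; the last vowel is.
"baholok" has last vowel 'o'. The stems whose last vowel is 'o' (naruzop → nanaruzop, pevtedop → pepevtedop) repeat the first consonant+vowel as a prefix.
The other patterns: stems whose last vowel is 'i' insert -om- after the first vowel; stems whose last vowel is 'u' insert -er- after the first vowel.
So baholok → babaholok.

babaholok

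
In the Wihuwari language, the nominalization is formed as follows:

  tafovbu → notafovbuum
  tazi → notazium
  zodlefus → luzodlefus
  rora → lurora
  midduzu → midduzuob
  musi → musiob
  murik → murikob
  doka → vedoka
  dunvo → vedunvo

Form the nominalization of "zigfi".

tafovbu and midduzu both end in -u yet inflect differently (notafovbuum, midduzuob), so the final letter is not what conditions the rule; the first letter is.
"zigfi" begins with z-. The one such stem in the data (zodlefus → luzodlefus) adds the prefix lu-, so the same rule applies.
So zigfi → luzigfi.

luzigfi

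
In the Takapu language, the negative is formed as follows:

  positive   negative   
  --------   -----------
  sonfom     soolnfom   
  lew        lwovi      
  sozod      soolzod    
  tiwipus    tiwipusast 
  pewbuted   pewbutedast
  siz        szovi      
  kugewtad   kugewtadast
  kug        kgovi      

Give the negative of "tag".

sozod and pewbuted both end in -d yet inflect differently (soolzod, pewbutedast), so the final letter is not what conditions the rule; the number of vowels is.
"tag" has 1 vowel. The stems with 1 vowel (kug → kgovi, siz → szovi, lew → lwovi) delete the last vowel and add -ovi.
The other patterns: stems with 2 vowels insert -ol- after the first vowel; stems with 3 vowels add -ast.
So tag → tgovi.

tgovi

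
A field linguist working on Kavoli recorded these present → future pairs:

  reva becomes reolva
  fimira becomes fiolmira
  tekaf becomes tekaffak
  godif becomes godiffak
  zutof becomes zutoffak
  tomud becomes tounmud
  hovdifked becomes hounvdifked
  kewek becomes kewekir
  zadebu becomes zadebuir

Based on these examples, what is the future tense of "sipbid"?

reva and tekaf both have last vowel 'a' yet inflect differently (reolva, tekaffak), so the last vowel is not what conditions the rule; the final letter is.
"sipbid" ends in -d. The stems ending in -d (tomud → tounmud, hovdifked → hounvdifked) insert -un- after the first vowel.
The other patterns: stems ending in -a insert -ol- after the first vowel; stems ending in -f double the final consonant and add -ak; stems ending in -k or -u add -ir.
So sipbid → siunpbid.

siunpbid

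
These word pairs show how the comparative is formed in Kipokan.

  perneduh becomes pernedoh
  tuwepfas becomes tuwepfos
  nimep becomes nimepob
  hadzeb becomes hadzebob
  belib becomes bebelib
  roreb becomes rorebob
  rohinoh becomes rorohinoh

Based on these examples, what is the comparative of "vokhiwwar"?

perneduh and rohinoh both end in -h yet inflect differently (pernedoh, rorohinoh), so the final letter is not what conditions the rule; the last vowel is.
"vokhiwwar" has last vowel 'a'. The one such stem in the data (tuwepfas → tuwepfos) changes the last vowel to 'o' (as does perneduh), so the same rule applies.
So vokhiwwar → vokhiwwor.

vokhiwwor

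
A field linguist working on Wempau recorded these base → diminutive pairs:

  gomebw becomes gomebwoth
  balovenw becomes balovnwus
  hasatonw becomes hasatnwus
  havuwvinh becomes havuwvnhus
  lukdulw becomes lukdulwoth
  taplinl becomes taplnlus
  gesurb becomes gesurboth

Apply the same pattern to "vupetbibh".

hasatonw and gomebw both end in -w yet inflect differently (hasatnwus, gomebwoth), so the final letter is not what conditions the rule; the second-to-last letter is.
"vupetbibh" has second-to-last letter 'b'. The one such stem in the data (gomebw → gomebwoth) adds -oth, so the same rule applies.
So vupetbibh → vupetbibhoth.

vupetbibhoth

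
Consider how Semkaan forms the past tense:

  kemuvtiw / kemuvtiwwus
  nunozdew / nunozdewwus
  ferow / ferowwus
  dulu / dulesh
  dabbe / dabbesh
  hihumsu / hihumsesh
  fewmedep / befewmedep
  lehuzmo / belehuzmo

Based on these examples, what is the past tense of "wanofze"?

wanofzesh

nunozdew and dabbe both have last vowel 'e' yet inflect differently (nunozdewwus, dabbesh), so the last vowel is not what conditions the rule; the final letter is.
"wanofze" ends in -e. The one such stem in the data (dabbe → dabbesh) drops the final letter and adds -esh (as do dulu, hihumsu), so the same rule applies.
The other patterns: stems ending in -w double the final consonant and add -us; stems ending in -o or -p add the prefix be-.
So wanofze → wanofzesh.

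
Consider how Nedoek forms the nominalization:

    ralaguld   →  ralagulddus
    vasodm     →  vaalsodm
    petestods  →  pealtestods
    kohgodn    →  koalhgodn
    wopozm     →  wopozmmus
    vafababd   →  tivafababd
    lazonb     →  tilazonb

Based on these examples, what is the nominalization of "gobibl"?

tigobibl

"gobibl" has second-to-last letter 'b'. The one such stem in the data (vafababd → tivafababd) adds the prefix ti-, so the same rule applies.
The other patterns: stems whose second-to-last letter is 'd' insert -al- after the first vowel; stems whose second-to-last letter is 'l' or 'z' double the final consonant and add -us.
So gobibl → tigobibl.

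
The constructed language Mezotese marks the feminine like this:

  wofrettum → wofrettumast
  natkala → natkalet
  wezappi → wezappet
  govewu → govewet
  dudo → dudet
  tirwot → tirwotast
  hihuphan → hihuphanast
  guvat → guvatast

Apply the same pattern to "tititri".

tititret

"tititri" ends in a vowel. The stems ending in a vowel (dudo → dudet, wezappi → wezappet, govewu → govewet) drop the final letter and add -et.
The other pattern: stems ending in a consonant add -ast.
So tititri → tititret.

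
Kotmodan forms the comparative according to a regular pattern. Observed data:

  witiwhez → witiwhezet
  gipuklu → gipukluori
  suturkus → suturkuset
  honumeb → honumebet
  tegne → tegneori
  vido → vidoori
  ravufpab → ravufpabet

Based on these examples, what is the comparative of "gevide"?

"gevide" ends in a vowel. The stems ending in a vowel (vido → vidoori, tegne → tegneori, gipuklu → gipukluori) add -ori.
The other pattern: stems ending in a consonant add -et.
So gevide → gevideori.

gevideori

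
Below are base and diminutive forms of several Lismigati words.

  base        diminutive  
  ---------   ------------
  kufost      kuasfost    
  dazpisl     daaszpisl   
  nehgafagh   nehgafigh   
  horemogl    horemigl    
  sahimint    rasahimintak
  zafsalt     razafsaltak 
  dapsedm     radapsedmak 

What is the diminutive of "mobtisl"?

moasbtisl

dazpisl and horemogl both end in -l yet inflect differently (daaszpisl, horemigl), so the final letter is not what conditions the rule; the second-to-last letter is.
"mobtisl" has second-to-last letter 's'. The stems whose second-to-last letter is 's' (kufost → kuasfost, dazpisl → daaszpisl) insert -as- after the first vowel.
The other patterns: stems whose second-to-last letter is 'g' change the last vowel to 'i'; stems whose second-to-last letter is 'd', 'l' or 'n' add ra- … -ak around the stem.
So mobtisl → moasbtisl.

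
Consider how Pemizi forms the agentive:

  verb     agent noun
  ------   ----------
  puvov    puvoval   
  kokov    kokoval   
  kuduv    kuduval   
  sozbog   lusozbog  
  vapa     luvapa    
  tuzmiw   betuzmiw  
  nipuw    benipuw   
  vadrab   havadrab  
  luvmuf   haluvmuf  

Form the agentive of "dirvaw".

puvov and sozbog both have last vowel 'o' yet inflect differently (puvoval, lusozbog), so the last vowel is not what conditions the rule; the final letter is.
"dirvaw" ends in -w. The stems ending in -w (tuzmiw → betuzmiw, nipuw → benipuw) add the prefix be-.
The other patterns: stems ending in -v add -al; stems ending in -a or -g add the prefix lu-; stems ending in -b or -f add the prefix ha-.
So dirvaw → bedirvaw.

bedirvaw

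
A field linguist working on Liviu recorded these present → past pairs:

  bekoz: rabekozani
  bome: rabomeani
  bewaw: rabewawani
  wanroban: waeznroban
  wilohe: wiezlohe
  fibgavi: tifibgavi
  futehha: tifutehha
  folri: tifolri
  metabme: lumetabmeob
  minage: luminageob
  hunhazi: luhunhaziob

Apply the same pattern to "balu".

bome and wilohe both end in -e yet inflect differently (rabomeani, wiezlohe), so the final letter is not what conditions the rule; the first letter is.
"balu" begins with b-. The stems beginning with b- (bekoz → rabekozani, bome → rabomeani, bewaw → rabewawani) add ra- … -ani around the stem.
The other patterns: stems beginning with w- insert -ez- after the first vowel; stems beginning with f- add the prefix ti-; stems beginning with h- or m- add lu- … -ob around the stem.
So balu → rabaluani.

rabaluani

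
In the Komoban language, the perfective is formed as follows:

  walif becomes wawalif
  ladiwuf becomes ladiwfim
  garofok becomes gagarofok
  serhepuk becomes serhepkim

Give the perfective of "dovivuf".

serhepuk and garofok both end in -k yet inflect differently (serhepkim, gagarofok), so the final letter is not what conditions the rule; the last vowel is.
"dovivuf" has last vowel 'u'. The stems whose last vowel is 'u' (ladiwuf → ladiwfim, serhepuk → serhepkim) delete the last vowel and add -im.
The other pattern: stems whose last vowel is 'i' or 'o' repeat the first consonant+vowel as a prefix.
So dovivuf → dovivfim.

dovivfim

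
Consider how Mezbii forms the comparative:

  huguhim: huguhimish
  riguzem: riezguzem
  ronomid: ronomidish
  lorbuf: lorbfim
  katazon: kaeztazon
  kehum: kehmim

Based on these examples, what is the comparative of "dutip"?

huguhim and kehum both end in -m yet inflect differently (huguhimish, kehmim), so the final letter is not what conditions the rule; the last vowel is.
"dutip" has last vowel 'i'. The stems whose last vowel is 'i' (huguhim → huguhimish, ronomid → ronomidish) add -ish.
The other patterns: stems whose last vowel is 'u' delete the last vowel and add -im; stems whose last vowel is 'e' or 'o' insert -ez- after the first vowel.
So dutip → dutipish.

dutipish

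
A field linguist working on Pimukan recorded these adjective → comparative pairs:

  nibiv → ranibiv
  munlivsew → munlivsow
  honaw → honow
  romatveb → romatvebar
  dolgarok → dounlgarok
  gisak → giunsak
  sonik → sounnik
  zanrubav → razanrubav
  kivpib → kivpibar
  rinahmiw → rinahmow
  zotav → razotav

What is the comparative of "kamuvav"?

"kamuvav" ends in -v. The stems ending in -v (zotav → razotav, nibiv → ranibiv, zanrubav → razanrubav) add the prefix ra-.
The other patterns: stems ending in -w change the last vowel to 'o'; stems ending in -k insert -un- after the first vowel; stems ending in -b add -ar.
So kamuvav → rakamuvav.

rakamuvav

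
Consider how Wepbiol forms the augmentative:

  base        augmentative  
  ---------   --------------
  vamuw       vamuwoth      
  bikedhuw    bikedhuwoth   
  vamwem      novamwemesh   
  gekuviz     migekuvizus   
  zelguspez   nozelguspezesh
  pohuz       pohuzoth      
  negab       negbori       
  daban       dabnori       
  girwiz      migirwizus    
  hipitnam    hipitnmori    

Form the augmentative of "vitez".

girwiz and pohuz both end in -z yet inflect differently (migirwizus, pohuzoth), so the final letter is not what conditions the rule; the last vowel is.
"vitez" has last vowel 'e'. The stems whose last vowel is 'e' (zelguspez → nozelguspezesh, vamwem → novamwemesh) add no- … -esh around the stem.
So vitez → novitezesh.

novitezesh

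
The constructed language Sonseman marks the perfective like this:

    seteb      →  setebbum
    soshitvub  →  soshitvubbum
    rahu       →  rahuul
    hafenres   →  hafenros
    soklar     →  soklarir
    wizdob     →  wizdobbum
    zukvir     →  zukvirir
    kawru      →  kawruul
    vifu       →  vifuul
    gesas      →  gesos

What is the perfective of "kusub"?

kusubbum

kawru and soshitvub both have last vowel 'u' yet inflect differently (kawruul, soshitvubbum), so the last vowel is not what conditions the rule; the final letter is.
"kusub" ends in -b. The stems ending in -b (wizdob → wizdobbum, seteb → setebbum, soshitvub → soshitvubbum) double the final consonant and add -um.
The other patterns: stems ending in -u add -ul; stems ending in -s change the last vowel to 'o'; stems ending in -r add -ir.
So kusub → kusubbum.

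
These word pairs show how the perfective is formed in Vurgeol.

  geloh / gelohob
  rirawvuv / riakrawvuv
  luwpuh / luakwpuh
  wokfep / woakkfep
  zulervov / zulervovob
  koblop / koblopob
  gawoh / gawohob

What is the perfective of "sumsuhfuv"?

suakmsuhfuv

"sumsuhfuv" has last vowel 'u'. The stems whose last vowel is 'u' (rirawvuv → riakrawvuv, luwpuh → luakwpuh) insert -ak- after the first vowel.
The other pattern: stems whose last vowel is 'o' add -ob.
So sumsuhfuv → suakmsuhfuv.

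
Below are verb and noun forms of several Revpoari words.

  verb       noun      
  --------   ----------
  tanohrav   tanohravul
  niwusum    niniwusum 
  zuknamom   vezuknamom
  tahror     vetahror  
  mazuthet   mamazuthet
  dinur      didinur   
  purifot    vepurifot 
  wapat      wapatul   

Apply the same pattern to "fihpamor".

vefihpamor

purifot and wapat both end in -t yet inflect differently (vepurifot, wapatul), so the final letter is not what conditions the rule; the last vowel is.
"fihpamor" has last vowel 'o'. The stems whose last vowel is 'o' (tahror → vetahror, zuknamom → vezuknamom, purifot → vepurifot) add the prefix ve-.
The other patterns: stems whose last vowel is 'a' add -ul; stems whose last vowel is 'e' or 'u' repeat the first consonant+vowel as a prefix.
So fihpamor → vefihpamor.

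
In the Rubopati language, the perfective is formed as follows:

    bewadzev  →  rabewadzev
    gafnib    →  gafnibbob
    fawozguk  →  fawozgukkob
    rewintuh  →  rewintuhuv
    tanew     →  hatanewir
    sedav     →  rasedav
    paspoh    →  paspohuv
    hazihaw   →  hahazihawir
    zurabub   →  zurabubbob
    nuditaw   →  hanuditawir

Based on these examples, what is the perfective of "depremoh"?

bewadzev and tanew both have last vowel 'e' yet inflect differently (rabewadzev, hatanewir), so the last vowel is not what conditions the rule; the final letter is.
"depremoh" ends in -h. The stems ending in -h (paspoh → paspohuv, rewintuh → rewintuhuv) add -uv.
So depremoh → depremohuv.

depremohuv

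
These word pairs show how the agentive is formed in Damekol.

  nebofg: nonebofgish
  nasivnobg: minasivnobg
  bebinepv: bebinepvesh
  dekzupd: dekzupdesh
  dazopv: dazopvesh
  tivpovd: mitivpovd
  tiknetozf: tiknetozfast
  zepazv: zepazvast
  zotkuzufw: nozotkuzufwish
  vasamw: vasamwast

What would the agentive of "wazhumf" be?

"wazhumf" has second-to-last letter 'm'. The one such stem in the data (vasamw → vasamwast) adds -ast, so the same rule applies.
So wazhumf → wazhumfast.

wazhumfast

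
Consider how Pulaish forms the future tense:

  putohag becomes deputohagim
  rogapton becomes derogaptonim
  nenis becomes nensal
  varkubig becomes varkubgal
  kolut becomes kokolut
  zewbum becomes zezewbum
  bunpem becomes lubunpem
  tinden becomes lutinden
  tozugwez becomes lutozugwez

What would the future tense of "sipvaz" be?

putohag and varkubig both end in -g yet inflect differently (deputohagim, varkubgal), so the final letter is not what conditions the rule; the last vowel is.
"sipvaz" has last vowel 'a'. The one such stem in the data (putohag → deputohagim) adds de- … -im around the stem, so the same rule applies.
The other patterns: stems whose last vowel is 'i' delete the last vowel and add -al; stems whose last vowel is 'u' repeat the first consonant+vowel as a prefix; stems whose last vowel is 'e' add the prefix lu-.
So sipvaz → desipvazim.

desipvazim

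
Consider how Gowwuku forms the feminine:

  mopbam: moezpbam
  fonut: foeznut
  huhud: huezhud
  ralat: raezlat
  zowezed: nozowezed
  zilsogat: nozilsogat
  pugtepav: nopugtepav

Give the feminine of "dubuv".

duezbuv

huhud and zowezed both end in -d yet inflect differently (huezhud, nozowezed), so the final letter is not what conditions the rule; the number of vowels is.
"dubuv" has 2 vowels. The stems with 2 vowels (mopbam → moezpbam, fonut → foeznut, huhud → huezhud) insert -ez- after the first vowel.
So dubuv → duezbuv.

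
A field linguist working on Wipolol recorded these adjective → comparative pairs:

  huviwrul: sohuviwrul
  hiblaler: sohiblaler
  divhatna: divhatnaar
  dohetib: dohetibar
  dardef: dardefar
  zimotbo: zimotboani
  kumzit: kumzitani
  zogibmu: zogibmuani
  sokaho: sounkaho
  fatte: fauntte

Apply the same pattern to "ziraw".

zirawani

zimotbo and sokaho both end in -o yet inflect differently (zimotboani, sounkaho), so the final letter is not what conditions the rule; the first letter is.
"ziraw" begins with z-. The stems beginning with z- (zimotbo → zimotboani, zogibmu → zogibmuani) add -ani.
So ziraw → zirawani.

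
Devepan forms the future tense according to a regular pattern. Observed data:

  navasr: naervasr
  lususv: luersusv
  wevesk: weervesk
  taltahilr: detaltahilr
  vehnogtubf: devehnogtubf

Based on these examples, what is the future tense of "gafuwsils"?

degafuwsils

navasr and taltahilr both end in -r yet inflect differently (naervasr, detaltahilr), so the final letter is not what conditions the rule; the second-to-last letter is.
"gafuwsils" has second-to-last letter 'l'. The one such stem in the data (taltahilr → detaltahilr) adds the prefix de-, so the same rule applies.
The other pattern: stems whose second-to-last letter is 's' insert -er- after the first vowel.
So gafuwsils → degafuwsils.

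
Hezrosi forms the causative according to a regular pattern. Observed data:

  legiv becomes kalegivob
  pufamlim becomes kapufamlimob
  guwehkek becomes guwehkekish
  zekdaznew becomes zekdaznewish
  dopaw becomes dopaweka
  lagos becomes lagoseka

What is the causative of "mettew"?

mettewish

zekdaznew and dopaw both end in -w yet inflect differently (zekdaznewish, dopaweka), so the final letter is not what conditions the rule; the last vowel is.
"mettew" has last vowel 'e'. The stems whose last vowel is 'e' (guwehkek → guwehkekish, zekdaznew → zekdaznewish) add -ish.
So mettew → mettewish.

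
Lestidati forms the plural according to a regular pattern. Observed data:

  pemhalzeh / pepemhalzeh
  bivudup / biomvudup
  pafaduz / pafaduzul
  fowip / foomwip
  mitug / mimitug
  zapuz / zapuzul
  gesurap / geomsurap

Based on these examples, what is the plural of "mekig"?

memekig

pafaduz and bivudup both have last vowel 'u' yet inflect differently (pafaduzul, biomvudup), so the last vowel is not what conditions the rule; the final letter is.
"mekig" ends in -g. The one such stem in the data (mitug → mimitug) repeats the first consonant+vowel as a prefix (as does pemhalzeh), so the same rule applies.
The other patterns: stems ending in -z add -ul; stems ending in -p insert -om- after the first vowel.
So mekig → memekig.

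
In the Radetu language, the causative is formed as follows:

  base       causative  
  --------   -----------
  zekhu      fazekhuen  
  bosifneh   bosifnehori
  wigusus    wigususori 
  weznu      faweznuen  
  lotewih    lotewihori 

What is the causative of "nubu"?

zekhu and wigusus both have last vowel 'u' yet inflect differently (fazekhuen, wigususori), so the last vowel is not what conditions the rule; whether the stem ends in a vowel or a consonant is.
"nubu" ends in a vowel. The stems ending in a vowel (zekhu → fazekhuen, weznu → faweznuen) add fa- … -en around the stem.
The other pattern: stems ending in a consonant add -ori.
So nubu → fanubuen.

fanubuen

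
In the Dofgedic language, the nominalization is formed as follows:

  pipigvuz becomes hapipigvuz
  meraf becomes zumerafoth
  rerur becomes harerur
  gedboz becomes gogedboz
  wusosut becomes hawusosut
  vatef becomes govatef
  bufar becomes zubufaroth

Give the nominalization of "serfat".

zuserfatoth

rerur and bufar both end in -r yet inflect differently (harerur, zubufaroth), so the final letter is not what conditions the rule; the last vowel is.
"serfat" has last vowel 'a'. The stems whose last vowel is 'a' (bufar → zubufaroth, meraf → zumerafoth) add zu- … -oth around the stem.
The other patterns: stems whose last vowel is 'u' add the prefix ha-; stems whose last vowel is 'e' or 'o' add the prefix go-.
So serfat → zuserfatoth.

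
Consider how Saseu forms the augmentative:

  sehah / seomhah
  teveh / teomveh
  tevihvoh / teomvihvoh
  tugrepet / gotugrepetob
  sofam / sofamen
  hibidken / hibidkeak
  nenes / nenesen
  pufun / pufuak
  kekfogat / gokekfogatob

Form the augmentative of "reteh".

reomteh

hibidken and teveh both have last vowel 'e' yet inflect differently (hibidkeak, teomveh), so the last vowel is not what conditions the rule; the final letter is.
"reteh" ends in -h. The stems ending in -h (teveh → teomveh, tevihvoh → teomvihvoh, sehah → seomhah) insert -om- after the first vowel.
So reteh → reomteh.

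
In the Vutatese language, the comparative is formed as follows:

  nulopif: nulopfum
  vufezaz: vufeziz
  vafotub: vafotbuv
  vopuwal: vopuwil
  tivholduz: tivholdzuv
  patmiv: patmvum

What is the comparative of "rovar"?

tivholduz and vufezaz both end in -z yet inflect differently (tivholdzuv, vufeziz), so the final letter is not what conditions the rule; the last vowel is.
"rovar" has last vowel 'a'. The stems whose last vowel is 'a' (vopuwal → vopuwil, vufezaz → vufeziz) change the last vowel to 'i'.
The other patterns: stems whose last vowel is 'u' delete the last vowel and add -uv; stems whose last vowel is 'i' delete the last vowel and add -um.
So rovar → rovir.

rovir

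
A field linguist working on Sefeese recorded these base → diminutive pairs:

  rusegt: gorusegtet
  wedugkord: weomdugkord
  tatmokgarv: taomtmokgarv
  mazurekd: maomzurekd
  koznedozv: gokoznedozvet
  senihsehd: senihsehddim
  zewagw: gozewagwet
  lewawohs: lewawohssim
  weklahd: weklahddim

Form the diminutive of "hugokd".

huomgokd

weklahd and wedugkord both end in -d yet inflect differently (weklahddim, weomdugkord), so the final letter is not what conditions the rule; the second-to-last letter is.
"hugokd" has second-to-last letter 'k'. The one such stem in the data (mazurekd → maomzurekd) inserts -om- after the first vowel (as do wedugkord, tatmokgarv), so the same rule applies.
The other patterns: stems whose second-to-last letter is 'g' or 'z' add go- … -et around the stem; stems whose second-to-last letter is 'h' double the final consonant and add -im.
So hugokd → huomgokd.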